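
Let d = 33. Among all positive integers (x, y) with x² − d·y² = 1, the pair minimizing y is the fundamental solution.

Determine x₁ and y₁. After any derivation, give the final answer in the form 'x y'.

[5; 1,2,1,10] for √33; ℓ=4 ⇒ convergent index 3
step 0: (5, 1)  from 5·(1,0) + (0,1)
…
step 2: (17, 3)  from 2·(6,1) + (5,1)
step 3: (23, 4)  from 1·(17,3) + (6,1)
(x₁, y₁) = (23, 4);  23² − 33·4² = 1 ✓

23 4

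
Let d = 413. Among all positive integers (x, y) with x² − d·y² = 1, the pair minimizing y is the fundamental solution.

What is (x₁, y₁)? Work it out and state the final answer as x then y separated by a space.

[20; 3,9,1,4,1,9,3,40] for √413; ℓ=8 ⇒ convergent index 7
a_0=20:  p_0=20·1+0=20,  q_0=20·0+1=1
…
a_2=9:  p_2=9·61+20=569,  q_2=9·3+1=28
…
a_4=4:  p_4=4·630+569=3089,  q_4=4·31+28=152
…
a_6=9:  p_6=9·3719+3089=36560,  q_6=9·183+152=1799
a_7=3:  p_7=3·36560+3719=113399,  q_7=3·1799+183=5580
→ (113399, 5580).  Check: 113399²=12859333201, 413·5580²=12859333200, difference 1.

113399 5580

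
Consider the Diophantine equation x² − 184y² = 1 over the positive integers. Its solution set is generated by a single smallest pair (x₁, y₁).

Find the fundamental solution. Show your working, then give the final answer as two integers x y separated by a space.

d=184: √d = [13; 1,1,3,2,1,2,1,2,3,1,1,26] (ℓ=12, even), read p_11/q_11
a_0=13:  p_0=13·1+0=13,  q_0=13·0+1=1
a_1=1:  p_1=1·13+1=14,  q_1=1·1+0=1
a_2=1:  p_2=1·14+13=27,  q_2=1·1+1=2
…
a_4=2:  p_4=2·95+27=217,  q_4=2·7+2=16
a_5=1:  p_5=1·217+95=312,  q_5=1·16+7=23
a_6=2:  p_6=2·312+217=841,  q_6=2·23+16=62
a_7=1:  p_7=1·841+312=1153,  q_7=1·62+23=85
…
a_10=1:  p_10=1·10594+3147=13741,  q_10=1·781+232=1013
a_11=1:  p_11=1·13741+10594=24335,  q_11=1·1013+781=1794
fundamental: x₁=24335, y₁=1794  (since 592192225 − 184·3218436 = 1)

24335 1794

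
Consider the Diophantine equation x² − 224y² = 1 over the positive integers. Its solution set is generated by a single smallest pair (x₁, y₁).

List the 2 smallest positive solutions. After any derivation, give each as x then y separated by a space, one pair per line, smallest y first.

15 1
449 30

√224 = [14; 1,28, …], period ℓ=2 (even) → k=1
i=0: a=14 ⇒ p=14, q=1
i=1: a=1 ⇒ p=15, q=1
(x₁, y₁) = (15, 1);  15² − 224·1² = 1 ✓
(15+1√224)^2 = 449 + 30√224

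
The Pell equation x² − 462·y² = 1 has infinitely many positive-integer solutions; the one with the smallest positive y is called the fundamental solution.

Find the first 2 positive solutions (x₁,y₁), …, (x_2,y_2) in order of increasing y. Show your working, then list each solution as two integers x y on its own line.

43 2
3697 172

d=462: √d = [21; 2,42] (ℓ=2, even), read p_1/q_1
step 0: (21, 1)  from 21·(1,0) + (0,1)
step 1: (43, 2)  from 2·(21,1) + (1,0)
(x₁, y₁) = (43, 2);  43² − 462·2² = 1 ✓
k=2:  x_2 = 43·43+462·2·2 = 3697,  y_2 = 43·2+2·43 = 172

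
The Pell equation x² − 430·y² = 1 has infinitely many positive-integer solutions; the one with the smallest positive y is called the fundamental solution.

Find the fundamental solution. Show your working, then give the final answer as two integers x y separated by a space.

√430 = [20; 1,2,1,3,1,…,2,1,40, …], period ℓ=14 (even) → k=13
k=0  a_k=20  p_k/q_k = 20/1
…
k=3  a_k=1  p_k/q_k = 83/4
…
k=5  a_k=1  p_k/q_k = 394/19
k=6  a_k=6  p_k/q_k = 2675/129
…
k=8  a_k=6  p_k/q_k = 133439/6435
k=9  a_k=1  p_k/q_k = 155233/7486
k=10  a_k=3  p_k/q_k = 599138/28893
k=11  a_k=1  p_k/q_k = 754371/36379
k=12  a_k=2  p_k/q_k = 2107880/101651
k=13  a_k=1  p_k/q_k = 2862251/138030
(x₁, y₁) = (2862251, 138030);  2862251² − 430·138030² = 1 ✓

2862251 138030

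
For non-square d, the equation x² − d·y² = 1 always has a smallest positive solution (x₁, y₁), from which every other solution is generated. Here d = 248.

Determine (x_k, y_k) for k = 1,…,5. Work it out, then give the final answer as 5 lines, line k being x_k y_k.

63 4
7937 504
999999 63500
125991937 8000496
15873984063 1007998996

d=248: √d = [15; 1,2,1,30] (ℓ=4, even), read p_3/q_3
a_0=15:  p_0=15·1+0=15,  q_0=15·0+1=1
a_1=1:  p_1=1·15+1=16,  q_1=1·1+0=1
a_2=2:  p_2=2·16+15=47,  q_2=2·1+1=3
a_3=1:  p_3=1·47+16=63,  q_3=1·3+1=4
fundamental: x₁=63, y₁=4  (since 3969 − 248·16 = 1)
n=2: (63,4)∘(63,4) = (63·63+248·4·4, 63·4+4·63) = (7937,504)
n=3: (7937,504)∘(63,4) = (63·7937+248·4·504, 63·504+4·7937) = (999999,63500)
n=4: (999999,63500)∘(63,4) = (63·999999+248·4·63500, 63·63500+4·999999) = (125991937,8000496)
n=5: (125991937,8000496)∘(63,4) = (63·125991937+248·4·8000496, 63·8000496+4·125991937) = (15873984063,1007998996)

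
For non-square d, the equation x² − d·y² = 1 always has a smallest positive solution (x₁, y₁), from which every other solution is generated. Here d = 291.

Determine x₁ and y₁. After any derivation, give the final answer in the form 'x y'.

√291 → a₀=17, period (17,34); ℓ=2 even so k=1
i=0: a=17 ⇒ p=17, q=1
i=1: a=17 ⇒ p=290, q=17
→ (290, 17).  Check: 290²=84100, 291·17²=84099, difference 1.

290 17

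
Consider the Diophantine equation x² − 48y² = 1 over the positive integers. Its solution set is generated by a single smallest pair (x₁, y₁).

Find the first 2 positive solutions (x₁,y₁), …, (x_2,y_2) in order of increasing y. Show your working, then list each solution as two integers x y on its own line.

[6; 1,12] for √48; ℓ=2 ⇒ convergent index 1
k=0  a_k=6  p_k/q_k = 6/1
k=1  a_k=1  p_k/q_k = 7/1
fundamental: x₁=7, y₁=1  (since 49 − 48·1 = 1)
k=2:  x_2 = 7·7+48·1·1 = 97,  y_2 = 7·1+1·7 = 14

7 1
97 14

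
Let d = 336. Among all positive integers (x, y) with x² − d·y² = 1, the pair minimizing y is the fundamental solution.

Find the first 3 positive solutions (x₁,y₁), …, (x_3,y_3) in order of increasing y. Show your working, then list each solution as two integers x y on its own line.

d=336: √d = [18; 3,36] (ℓ=2, even), read p_1/q_1
a_0=18:  p_0=18·1+0=18,  q_0=18·0+1=1
a_1=3:  p_1=3·18+1=55,  q_1=3·1+0=3
→ (55, 3).  Check: 55²=3025, 336·3²=3024, difference 1.
k=2:  x_2 = 55·55+336·3·3 = 6049,  y_2 = 55·3+3·55 = 330
k=3:  x_3 = 55·6049+336·3·330 = 665335,  y_3 = 55·330+3·6049 = 36297

55 3
6049 330
665335 36297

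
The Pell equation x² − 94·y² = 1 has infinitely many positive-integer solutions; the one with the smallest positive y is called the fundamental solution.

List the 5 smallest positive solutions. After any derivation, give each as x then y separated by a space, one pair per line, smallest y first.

2143295 221064
9187426914049 947610731760
39382732335491159615 4062018686654877336
168817626601983862467148801 17412208682026983028992480
723651950015758622280719887718975 74638999614285983163562219965864

√94 = [9; 1,2,3,1,1,…,2,1,18, …], period ℓ=16 (even) → k=15
a_0=9:  p_0=9·1+0=9,  q_0=9·0+1=1
a_1=1:  p_1=1·9+1=10,  q_1=1·1+0=1
…
a_4=1:  p_4=1·97+29=126,  q_4=1·10+3=13
a_5=1:  p_5=1·126+97=223,  q_5=1·13+10=23
a_6=5:  p_6=5·223+126=1241,  q_6=5·23+13=128
a_7=1:  p_7=1·1241+223=1464,  q_7=1·128+23=151
…
a_12=1:  p_12=1·99455+85038=184493,  q_12=1·10258+8771=19029
a_13=3:  p_13=3·184493+99455=652934,  q_13=3·19029+10258=67345
a_14=2:  p_14=2·652934+184493=1490361,  q_14=2·67345+19029=153719
a_15=1:  p_15=1·1490361+652934=2143295,  q_15=1·153719+67345=221064
(x₁, y₁) = (2143295, 221064);  2143295² − 94·221064² = 1 ✓
(x_2, y_2) = (2143295·2143295 + 94·221064·221064, 2143295·221064 + 221064·2143295) = (9187426914049, 947610731760)
(x_3, y_3) = (2143295·9187426914049 + 94·221064·947610731760, 2143295·947610731760 + 221064·9187426914049) = (39382732335491159615, 4062018686654877336)
(x_4, y_4) = (2143295·39382732335491159615 + 94·221064·4062018686654877336, 2143295·4062018686654877336 + 221064·39382732335491159615) = (168817626601983862467148801, 17412208682026983028992480)
(x_5, y_5) = (2143295·168817626601983862467148801 + 94·221064·17412208682026983028992480, 2143295·17412208682026983028992480 + 221064·168817626601983862467148801) = (723651950015758622280719887718975, 74638999614285983163562219965864)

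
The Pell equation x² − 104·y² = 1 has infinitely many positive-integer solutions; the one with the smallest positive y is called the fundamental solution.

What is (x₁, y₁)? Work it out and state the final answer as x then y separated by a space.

51 5

d=104: √d = [10; 5,20] (ℓ=2, even), read p_1/q_1
step 0: (10, 1)  from 10·(1,0) + (0,1)
step 1: (51, 5)  from 5·(10,1) + (1,0)
(x₁, y₁) = (51, 5);  51² − 104·5² = 1 ✓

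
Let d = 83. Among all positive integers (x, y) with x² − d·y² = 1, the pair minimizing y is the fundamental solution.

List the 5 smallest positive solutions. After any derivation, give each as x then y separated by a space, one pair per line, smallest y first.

82 9
13447 1476
2205226 242055
361643617 39695544
59307347962 6509827161

√83 → a₀=9, period (9,18); ℓ=2 even so k=1
step 0: (9, 1)  from 9·(1,0) + (0,1)
step 1: (82, 9)  from 9·(9,1) + (1,0)
→ (82, 9).  Check: 82²=6724, 83·9²=6723, difference 1.
n=2: (82,9)∘(82,9) = (82·82+83·9·9, 82·9+9·82) = (13447,1476)
n=3: (13447,1476)∘(82,9) = (82·13447+83·9·1476, 82·1476+9·13447) = (2205226,242055)
n=4: (2205226,242055)∘(82,9) = (82·2205226+83·9·242055, 82·242055+9·2205226) = (361643617,39695544)
n=5: (361643617,39695544)∘(82,9) = (82·361643617+83·9·39695544, 82·39695544+9·361643617) = (59307347962,6509827161)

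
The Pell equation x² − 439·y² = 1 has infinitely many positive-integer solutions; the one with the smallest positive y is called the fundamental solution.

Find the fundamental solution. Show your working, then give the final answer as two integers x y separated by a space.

440 21

[20; 1,19,1,40] for √439; ℓ=4 ⇒ convergent index 3
a_0=20:  p_0=20·1+0=20,  q_0=20·0+1=1
a_1=1:  p_1=1·20+1=21,  q_1=1·1+0=1
a_2=19:  p_2=19·21+20=419,  q_2=19·1+1=20
a_3=1:  p_3=1·419+21=440,  q_3=1·20+1=21
(x₁, y₁) = (440, 21);  440² − 439·21² = 1 ✓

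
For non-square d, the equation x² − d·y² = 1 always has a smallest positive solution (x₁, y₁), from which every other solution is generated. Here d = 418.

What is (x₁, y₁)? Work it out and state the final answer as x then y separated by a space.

33857 1656

√418 → a₀=20, period (2,4,20,4,2,40); ℓ=6 even so k=5
k=0  a_k=20  p_k/q_k = 20/1
…
k=2  a_k=4  p_k/q_k = 184/9
…
k=4  a_k=4  p_k/q_k = 15068/737
k=5  a_k=2  p_k/q_k = 33857/1656
(x₁, y₁) = (33857, 1656);  33857² − 418·1656² = 1 ✓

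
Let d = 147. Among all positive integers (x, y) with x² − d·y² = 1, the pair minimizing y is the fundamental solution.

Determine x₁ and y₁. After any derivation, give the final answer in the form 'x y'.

d=147: √d = [12; 8,24] (ℓ=2, even), read p_1/q_1
a_0=12:  p_0=12·1+0=12,  q_0=12·0+1=1
a_1=8:  p_1=8·12+1=97,  q_1=8·1+0=8
fundamental: x₁=97, y₁=8  (since 9409 − 147·64 = 1)

97 8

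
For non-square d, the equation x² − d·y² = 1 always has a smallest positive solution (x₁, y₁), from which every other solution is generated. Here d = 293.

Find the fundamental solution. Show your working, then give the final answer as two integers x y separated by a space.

12320649 719780

√293 = [17; 8,1,1,8,34, …], period ℓ=5 (odd) → k=9
a_0=17:  p_0=17·1+0=17,  q_0=17·0+1=1
a_1=8:  p_1=8·17+1=137,  q_1=8·1+0=8
a_2=1:  p_2=1·137+17=154,  q_2=1·8+1=9
a_3=1:  p_3=1·154+137=291,  q_3=1·9+8=17
a_4=8:  p_4=8·291+154=2482,  q_4=8·17+9=145
a_5=34:  p_5=34·2482+291=84679,  q_5=34·145+17=4947
a_6=8:  p_6=8·84679+2482=679914,  q_6=8·4947+145=39721
…
a_8=1:  p_8=1·764593+679914=1444507,  q_8=1·44668+39721=84389
a_9=8:  p_9=8·1444507+764593=12320649,  q_9=8·84389+44668=719780
(x₁, y₁) = (12320649, 719780);  12320649² − 293·719780² = 1 ✓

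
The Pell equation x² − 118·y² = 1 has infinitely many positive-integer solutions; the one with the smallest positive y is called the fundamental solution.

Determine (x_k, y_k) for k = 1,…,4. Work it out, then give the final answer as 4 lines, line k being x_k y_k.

√118 = [10; 1,6,3,2,10,2,3,6,1,20, …], period ℓ=10 (even) → k=9
i=0: a=10 ⇒ p=10, q=1
i=1: a=1 ⇒ p=11, q=1
i=2: a=6 ⇒ p=76, q=7
i=3: a=3 ⇒ p=239, q=22
i=4: a=2 ⇒ p=554, q=51
i=5: a=10 ⇒ p=5779, q=532
…
i=7: a=3 ⇒ p=42115, q=3877
i=8: a=6 ⇒ p=264802, q=24377
i=9: a=1 ⇒ p=306917, q=28254
fundamental: x₁=306917, y₁=28254  (since 94198044889 − 118·798288516 = 1)
(x_2, y_2) = (306917·306917 + 118·28254·28254, 306917·28254 + 28254·306917) = (188396089777, 17343265836)
(x_3, y_3) = (306917·188396089777 + 118·28254·17343265836, 306917·17343265836 + 28254·188396089777) = (115643925371868101, 10645886241146970)
(x_4, y_4) = (306917·115643925371868101 + 118·28254·10645886241146970, 306917·10645886241146970 + 28254·115643925371868101) = (70986173286526887819457, 6534806934930865917144)

306917 28254
188396089777 17343265836
115643925371868101 10645886241146970
70986173286526887819457 6534806934930865917144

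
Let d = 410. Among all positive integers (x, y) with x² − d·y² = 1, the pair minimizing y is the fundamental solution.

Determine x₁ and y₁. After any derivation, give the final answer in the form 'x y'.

d=410: √d = [20; 4,40] (ℓ=2, even), read p_1/q_1
k=0  a_k=20  p_k/q_k = 20/1
k=1  a_k=4  p_k/q_k = 81/4
→ (81, 4).  Check: 81²=6561, 410·4²=6560, difference 1.

81 4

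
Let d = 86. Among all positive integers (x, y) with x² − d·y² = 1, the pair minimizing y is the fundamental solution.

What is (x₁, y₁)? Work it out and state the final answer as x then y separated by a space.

10405 1122

√86 → a₀=9, period (3,1,1,1,8,1,1,1,3,18); ℓ=10 even so k=9
a_0=9:  p_0=9·1+0=9,  q_0=9·0+1=1
a_1=3:  p_1=3·9+1=28,  q_1=3·1+0=3
a_2=1:  p_2=1·28+9=37,  q_2=1·3+1=4
…
a_4=1:  p_4=1·65+37=102,  q_4=1·7+4=11
…
a_8=1:  p_8=1·1864+983=2847,  q_8=1·201+106=307
a_9=3:  p_9=3·2847+1864=10405,  q_9=3·307+201=1122
fundamental: x₁=10405, y₁=1122  (since 108264025 − 86·1258884 = 1)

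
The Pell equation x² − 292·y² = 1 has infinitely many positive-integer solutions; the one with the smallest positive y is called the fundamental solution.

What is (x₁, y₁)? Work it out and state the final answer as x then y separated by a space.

√292 → a₀=17, period (11,2,1,3,8,3,1,2,11,34); ℓ=10 even so k=9
k=0  a_k=17  p_k/q_k = 17/1
k=1  a_k=11  p_k/q_k = 188/11
…
k=3  a_k=1  p_k/q_k = 581/34
k=4  a_k=3  p_k/q_k = 2136/125
k=5  a_k=8  p_k/q_k = 17669/1034
k=6  a_k=3  p_k/q_k = 55143/3227
k=7  a_k=1  p_k/q_k = 72812/4261
k=8  a_k=2  p_k/q_k = 200767/11749
k=9  a_k=11  p_k/q_k = 2281249/133500
→ (2281249, 133500).  Check: 2281249²=5204097000001, 292·133500²=5204097000000, difference 1.

2281249 133500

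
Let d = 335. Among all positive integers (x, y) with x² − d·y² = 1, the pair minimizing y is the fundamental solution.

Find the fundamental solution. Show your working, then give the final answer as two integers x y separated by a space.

[18; 3,3,3,36] for √335; ℓ=4 ⇒ convergent index 3
a_0=18:  p_0=18·1+0=18,  q_0=18·0+1=1
…
a_2=3:  p_2=3·55+18=183,  q_2=3·3+1=10
a_3=3:  p_3=3·183+55=604,  q_3=3·10+3=33
fundamental: x₁=604, y₁=33  (since 364816 − 335·1089 = 1)

604 33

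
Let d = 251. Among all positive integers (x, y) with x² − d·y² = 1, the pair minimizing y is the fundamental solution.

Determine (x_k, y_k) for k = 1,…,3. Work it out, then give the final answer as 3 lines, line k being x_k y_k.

3674890 231957
27009633024199 1704832919460
198514860608593651330 12530146894788486843

√251 → a₀=15, period (1,5,2,1,2,…,5,1,30); ℓ=14 even so k=13
k=0  a_k=15  p_k/q_k = 15/1
…
k=4  a_k=1  p_k/q_k = 301/19
k=5  a_k=2  p_k/q_k = 808/51
k=6  a_k=2  p_k/q_k = 1917/121
…
k=8  a_k=2  p_k/q_k = 61043/3853
…
k=10  a_k=1  p_k/q_k = 212692/13425
…
k=12  a_k=5  p_k/q_k = 3097857/195535
k=13  a_k=1  p_k/q_k = 3674890/231957
(x₁, y₁) = (3674890, 231957);  3674890² − 251·231957² = 1 ✓
(3674890+231957√251)^2 = 27009633024199 + 1704832919460√251
(3674890+231957√251)^3 = 198514860608593651330 + 12530146894788486843√251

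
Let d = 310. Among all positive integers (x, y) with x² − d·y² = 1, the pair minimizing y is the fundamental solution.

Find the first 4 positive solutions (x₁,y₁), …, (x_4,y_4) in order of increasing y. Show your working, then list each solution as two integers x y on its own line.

√310 = [17; 1,1,1,1,5,…,1,1,34, …], period ℓ=16 (even) → k=15
k=0  a_k=17  p_k/q_k = 17/1
k=1  a_k=1  p_k/q_k = 18/1
k=2  a_k=1  p_k/q_k = 35/2
…
k=5  a_k=5  p_k/q_k = 493/28
k=6  a_k=3  p_k/q_k = 1567/89
k=7  a_k=1  p_k/q_k = 2060/117
k=8  a_k=2  p_k/q_k = 5687/323
k=9  a_k=1  p_k/q_k = 7747/440
k=10  a_k=3  p_k/q_k = 28928/1643
k=11  a_k=5  p_k/q_k = 152387/8655
k=12  a_k=1  p_k/q_k = 181315/10298
k=13  a_k=1  p_k/q_k = 333702/18953
k=14  a_k=1  p_k/q_k = 515017/29251
k=15  a_k=1  p_k/q_k = 848719/48204
(x₁, y₁) = (848719, 48204);  848719² − 310·48204² = 1 ✓
(x_2, y_2) = (848719·848719 + 310·48204·48204, 848719·48204 + 48204·848719) = (1440647881921, 81823301352)
(x_3, y_3) = (848719·1440647881921 + 310·48204·81823301352, 848719·81823301352 + 48204·1440647881921) = (2445410459391369679, 138889981000287972)
(x_4, y_4) = (848719·2445410459391369679 + 310·48204·138889981000287972, 848719·138889981000287972 + 48204·2445410459391369679) = (4150932639366927117300481, 235757131569084991314384)

848719 48204
1440647881921 81823301352
2445410459391369679 138889981000287972
4150932639366927117300481 235757131569084991314384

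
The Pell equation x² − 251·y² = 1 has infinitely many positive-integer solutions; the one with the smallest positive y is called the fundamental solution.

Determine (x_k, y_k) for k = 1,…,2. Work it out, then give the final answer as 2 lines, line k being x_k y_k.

3674890 231957
27009633024199 1704832919460

√251 = [15; 1,5,2,1,2,…,5,1,30, …], period ℓ=14 (even) → k=13
step 0: (15, 1)  from 15·(1,0) + (0,1)
step 1: (16, 1)  from 1·(15,1) + (1,0)
step 2: (95, 6)  from 5·(16,1) + (15,1)
…
step 5: (808, 51)  from 2·(301,19) + (206,13)
step 6: (1917, 121)  from 2·(808,51) + (301,19)
…
step 8: (61043, 3853)  from 2·(29563,1866) + (1917,121)
…
step 12: (3097857, 195535)  from 5·(577033,36422) + (212692,13425)
step 13: (3674890, 231957)  from 1·(3097857,195535) + (577033,36422)
(x₁, y₁) = (3674890, 231957);  3674890² − 251·231957² = 1 ✓
k=2:  x_2 = 3674890·3674890+251·231957·231957 = 27009633024199,  y_2 = 3674890·231957+231957·3674890 = 1704832919460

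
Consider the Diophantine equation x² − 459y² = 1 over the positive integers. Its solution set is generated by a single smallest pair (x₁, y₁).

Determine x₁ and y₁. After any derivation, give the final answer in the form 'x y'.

d=459: √d = [21; 2,2,1,4,21,4,1,2,2,42] (ℓ=10, even), read p_9/q_9
i=0: a=21 ⇒ p=21, q=1
…
i=3: a=1 ⇒ p=150, q=7
…
i=5: a=21 ⇒ p=14997, q=700
…
i=7: a=1 ⇒ p=75692, q=3533
i=8: a=2 ⇒ p=212079, q=9899
i=9: a=2 ⇒ p=499850, q=23331
(x₁, y₁) = (499850, 23331);  499850² − 459·23331² = 1 ✓

499850 23331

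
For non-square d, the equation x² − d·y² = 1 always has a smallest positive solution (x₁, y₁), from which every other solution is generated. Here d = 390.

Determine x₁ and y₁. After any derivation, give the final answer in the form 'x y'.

79 4

√390 → a₀=19, period (1,2,1,38); ℓ=4 even so k=3
step 0: (19, 1)  from 19·(1,0) + (0,1)
step 1: (20, 1)  from 1·(19,1) + (1,0)
step 2: (59, 3)  from 2·(20,1) + (19,1)
step 3: (79, 4)  from 1·(59,3) + (20,1)
fundamental: x₁=79, y₁=4  (since 6241 − 390·16 = 1)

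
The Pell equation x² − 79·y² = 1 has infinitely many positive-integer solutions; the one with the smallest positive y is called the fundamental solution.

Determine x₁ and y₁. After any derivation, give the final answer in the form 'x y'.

80 9

[8; 1,7,1,16] for √79; ℓ=4 ⇒ convergent index 3
a_0=8:  p_0=8·1+0=8,  q_0=8·0+1=1
a_1=1:  p_1=1·8+1=9,  q_1=1·1+0=1
a_2=7:  p_2=7·9+8=71,  q_2=7·1+1=8
a_3=1:  p_3=1·71+9=80,  q_3=1·8+1=9
fundamental: x₁=80, y₁=9  (since 6400 − 79·81 = 1)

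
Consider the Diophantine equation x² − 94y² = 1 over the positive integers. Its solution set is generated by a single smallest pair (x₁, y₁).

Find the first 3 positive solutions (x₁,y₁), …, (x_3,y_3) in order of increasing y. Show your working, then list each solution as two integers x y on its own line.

2143295 221064
9187426914049 947610731760
39382732335491159615 4062018686654877336

[9; 1,2,3,1,1,…,2,1,18] for √94; ℓ=16 ⇒ convergent index 15
k=0  a_k=9  p_k/q_k = 9/1
k=1  a_k=1  p_k/q_k = 10/1
k=2  a_k=2  p_k/q_k = 29/3
…
k=5  a_k=1  p_k/q_k = 223/23
k=6  a_k=5  p_k/q_k = 1241/128
…
k=8  a_k=8  p_k/q_k = 12953/1336
k=9  a_k=1  p_k/q_k = 14417/1487
k=10  a_k=5  p_k/q_k = 85038/8771
k=11  a_k=1  p_k/q_k = 99455/10258
k=12  a_k=1  p_k/q_k = 184493/19029
k=13  a_k=3  p_k/q_k = 652934/67345
k=14  a_k=2  p_k/q_k = 1490361/153719
k=15  a_k=1  p_k/q_k = 2143295/221064
(x₁, y₁) = (2143295, 221064);  2143295² − 94·221064² = 1 ✓
n=2: (2143295,221064)∘(2143295,221064) = (2143295·2143295+94·221064·221064, 2143295·221064+221064·2143295) = (9187426914049,947610731760)
n=3: (9187426914049,947610731760)∘(2143295,221064) = (2143295·9187426914049+94·221064·947610731760, 2143295·947610731760+221064·9187426914049) = (39382732335491159615,4062018686654877336)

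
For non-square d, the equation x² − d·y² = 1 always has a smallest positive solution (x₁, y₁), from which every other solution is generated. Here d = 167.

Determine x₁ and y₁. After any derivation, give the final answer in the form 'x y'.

[12; 1,11,1,24] for √167; ℓ=4 ⇒ convergent index 3
step 0: (12, 1)  from 12·(1,0) + (0,1)
…
step 2: (155, 12)  from 11·(13,1) + (12,1)
step 3: (168, 13)  from 1·(155,12) + (13,1)
fundamental: x₁=168, y₁=13  (since 28224 − 167·169 = 1)

168 13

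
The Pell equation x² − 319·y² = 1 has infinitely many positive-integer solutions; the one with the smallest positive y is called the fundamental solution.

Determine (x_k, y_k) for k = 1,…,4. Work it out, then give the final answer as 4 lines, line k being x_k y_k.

12901780 722361
332911854336799 18639485405160
8590311008090840302660 480965080021169647239
221660605515932150288251132801 12410611300231033623224965680

d=319: √d = [17; 1,6,5,1,4,…,6,1,34] (ℓ=14, even), read p_13/q_13
k=0  a_k=17  p_k/q_k = 17/1
k=1  a_k=1  p_k/q_k = 18/1
…
k=3  a_k=5  p_k/q_k = 643/36
k=4  a_k=1  p_k/q_k = 768/43
k=5  a_k=4  p_k/q_k = 3715/208
…
k=7  a_k=1  p_k/q_k = 15628/875
k=8  a_k=3  p_k/q_k = 58797/3292
k=9  a_k=4  p_k/q_k = 250816/14043
k=10  a_k=1  p_k/q_k = 309613/17335
…
k=12  a_k=6  p_k/q_k = 11102899/621643
k=13  a_k=1  p_k/q_k = 12901780/722361
→ (12901780, 722361).  Check: 12901780²=166455927168400, 319·722361²=166455927168399, difference 1.
(x_2, y_2) = (12901780·12901780 + 319·722361·722361, 12901780·722361 + 722361·12901780) = (332911854336799, 18639485405160)
(x_3, y_3) = (12901780·332911854336799 + 319·722361·18639485405160, 12901780·18639485405160 + 722361·332911854336799) = (8590311008090840302660, 480965080021169647239)
(x_4, y_4) = (12901780·8590311008090840302660 + 319·722361·480965080021169647239, 12901780·480965080021169647239 + 722361·8590311008090840302660) = (221660605515932150288251132801, 12410611300231033623224965680)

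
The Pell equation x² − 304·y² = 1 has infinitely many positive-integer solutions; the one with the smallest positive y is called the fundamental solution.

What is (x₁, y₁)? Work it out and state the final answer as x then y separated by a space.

√304 = [17; 2,3,2,1,1,1,1,1,2,3,2,34, …], period ℓ=12 (even) → k=11
step 0: (17, 1)  from 17·(1,0) + (0,1)
step 1: (35, 2)  from 2·(17,1) + (1,0)
step 2: (122, 7)  from 3·(35,2) + (17,1)
step 3: (279, 16)  from 2·(122,7) + (35,2)
step 4: (401, 23)  from 1·(279,16) + (122,7)
…
step 7: (1761, 101)  from 1·(1081,62) + (680,39)
step 8: (2842, 163)  from 1·(1761,101) + (1081,62)
step 9: (7445, 427)  from 2·(2842,163) + (1761,101)
step 10: (25177, 1444)  from 3·(7445,427) + (2842,163)
step 11: (57799, 3315)  from 2·(25177,1444) + (7445,427)
fundamental: x₁=57799, y₁=3315  (since 3340724401 − 304·10989225 = 1)

57799 3315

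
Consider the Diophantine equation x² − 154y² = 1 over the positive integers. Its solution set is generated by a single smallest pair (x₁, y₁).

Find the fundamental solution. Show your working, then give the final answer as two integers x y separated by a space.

[12; 2,2,3,1,2,1,3,2,2,24] for √154; ℓ=10 ⇒ convergent index 9
k=0  a_k=12  p_k/q_k = 12/1
k=1  a_k=2  p_k/q_k = 25/2
k=2  a_k=2  p_k/q_k = 62/5
k=3  a_k=3  p_k/q_k = 211/17
…
k=8  a_k=2  p_k/q_k = 8724/703
k=9  a_k=2  p_k/q_k = 21295/1716
(x₁, y₁) = (21295, 1716);  21295² − 154·1716² = 1 ✓

21295 1716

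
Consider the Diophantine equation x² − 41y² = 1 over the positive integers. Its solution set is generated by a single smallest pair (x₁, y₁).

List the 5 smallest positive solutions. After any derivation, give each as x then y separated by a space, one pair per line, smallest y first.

d=41: √d = [6; 2,2,12] (ℓ=3, odd), read p_5/q_5
i=0: a=6 ⇒ p=6, q=1
…
i=4: a=2 ⇒ p=826, q=129
i=5: a=2 ⇒ p=2049, q=320
(x₁, y₁) = (2049, 320);  2049² − 41·320² = 1 ✓
(2049+320√41)^2 = 8396801 + 1311360√41
(2049+320√41)^3 = 34410088449 + 5373952960√41
(2049+320√41)^4 = 141012534067201 + 22022457918720√41
(2049+320√41)^5 = 577869330197301249 + 90248027176961600√41

2049 320
8396801 1311360
34410088449 5373952960
141012534067201 22022457918720
577869330197301249 90248027176961600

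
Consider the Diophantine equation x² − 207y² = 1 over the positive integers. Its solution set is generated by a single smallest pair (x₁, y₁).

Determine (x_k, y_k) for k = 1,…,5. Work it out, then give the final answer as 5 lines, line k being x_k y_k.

√207 → a₀=14, period (2,1,1,2,1,1,2,28); ℓ=8 even so k=7
a_0=14:  p_0=14·1+0=14,  q_0=14·0+1=1
…
a_2=1:  p_2=1·29+14=43,  q_2=1·2+1=3
a_3=1:  p_3=1·43+29=72,  q_3=1·3+2=5
a_4=2:  p_4=2·72+43=187,  q_4=2·5+3=13
…
a_6=1:  p_6=1·259+187=446,  q_6=1·18+13=31
a_7=2:  p_7=2·446+259=1151,  q_7=2·31+18=80
→ (1151, 80).  Check: 1151²=1324801, 207·80²=1324800, difference 1.
n=2: (1151,80)∘(1151,80) = (1151·1151+207·80·80, 1151·80+80·1151) = (2649601,184160)
n=3: (2649601,184160)∘(1151,80) = (1151·2649601+207·80·184160, 1151·184160+80·2649601) = (6099380351,423936240)
n=4: (6099380351,423936240)∘(1151,80) = (1151·6099380351+207·80·423936240, 1151·423936240+80·6099380351) = (14040770918401,975901040320)
n=5: (14040770918401,975901040320)∘(1151,80) = (1151·14040770918401+207·80·975901040320, 1151·975901040320+80·14040770918401) = (32321848554778751,2246523770880400)

1151 80
2649601 184160
6099380351 423936240
14040770918401 975901040320
32321848554778751 2246523770880400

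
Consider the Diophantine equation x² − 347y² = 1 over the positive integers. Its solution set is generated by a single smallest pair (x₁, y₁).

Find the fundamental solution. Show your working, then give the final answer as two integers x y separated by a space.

√347 → a₀=18, period (1,1,1,2,4,…,1,1,36); ℓ=14 even so k=13
k=0  a_k=18  p_k/q_k = 18/1
k=1  a_k=1  p_k/q_k = 19/1
k=2  a_k=1  p_k/q_k = 37/2
…
k=4  a_k=2  p_k/q_k = 149/8
k=5  a_k=4  p_k/q_k = 652/35
…
k=7  a_k=17  p_k/q_k = 14269/766
…
k=9  a_k=4  p_k/q_k = 74549/4002
k=10  a_k=2  p_k/q_k = 164168/8813
k=11  a_k=1  p_k/q_k = 238717/12815
k=12  a_k=1  p_k/q_k = 402885/21628
k=13  a_k=1  p_k/q_k = 641602/34443
fundamental: x₁=641602, y₁=34443  (since 411653126404 − 347·1186320249 = 1)

641602 34443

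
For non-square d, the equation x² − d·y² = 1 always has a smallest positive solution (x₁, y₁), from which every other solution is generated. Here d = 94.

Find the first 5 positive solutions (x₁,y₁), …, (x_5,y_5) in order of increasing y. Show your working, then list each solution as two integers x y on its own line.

√94 → a₀=9, period (1,2,3,1,1,…,2,1,18); ℓ=16 even so k=15
i=0: a=9 ⇒ p=9, q=1
i=1: a=1 ⇒ p=10, q=1
…
i=3: a=3 ⇒ p=97, q=10
i=4: a=1 ⇒ p=126, q=13
…
i=7: a=1 ⇒ p=1464, q=151
…
i=12: a=1 ⇒ p=184493, q=19029
i=13: a=3 ⇒ p=652934, q=67345
i=14: a=2 ⇒ p=1490361, q=153719
i=15: a=1 ⇒ p=2143295, q=221064
fundamental: x₁=2143295, y₁=221064  (since 4593713457025 − 94·48869292096 = 1)
n=2: (2143295,221064)∘(2143295,221064) = (2143295·2143295+94·221064·221064, 2143295·221064+221064·2143295) = (9187426914049,947610731760)
n=3: (9187426914049,947610731760)∘(2143295,221064) = (2143295·9187426914049+94·221064·947610731760, 2143295·947610731760+221064·9187426914049) = (39382732335491159615,4062018686654877336)
n=4: (39382732335491159615,4062018686654877336)∘(2143295,221064) = (2143295·39382732335491159615+94·221064·4062018686654877336, 2143295·4062018686654877336+221064·39382732335491159615) = (168817626601983862467148801,17412208682026983028992480)
n=5: (168817626601983862467148801,17412208682026983028992480)∘(2143295,221064) = (2143295·168817626601983862467148801+94·221064·17412208682026983028992480, 2143295·17412208682026983028992480+221064·168817626601983862467148801) = (723651950015758622280719887718975,74638999614285983163562219965864)

2143295 221064
9187426914049 947610731760
39382732335491159615 4062018686654877336
168817626601983862467148801 17412208682026983028992480
723651950015758622280719887718975 74638999614285983163562219965864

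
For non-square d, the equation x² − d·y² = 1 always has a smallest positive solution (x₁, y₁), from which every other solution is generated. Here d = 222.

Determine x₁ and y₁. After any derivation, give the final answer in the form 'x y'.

149 10

[14; 1,8,1,28] for √222; ℓ=4 ⇒ convergent index 3
i=0: a=14 ⇒ p=14, q=1
…
i=2: a=8 ⇒ p=134, q=9
i=3: a=1 ⇒ p=149, q=10
→ (149, 10).  Check: 149²=22201, 222·10²=22200, difference 1.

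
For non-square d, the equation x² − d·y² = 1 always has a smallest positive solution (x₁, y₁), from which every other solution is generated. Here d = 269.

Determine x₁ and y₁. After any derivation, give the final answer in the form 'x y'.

[16; 2,2,32] for √269; ℓ=3 ⇒ convergent index 5
k=0  a_k=16  p_k/q_k = 16/1
…
k=2  a_k=2  p_k/q_k = 82/5
k=3  a_k=32  p_k/q_k = 2657/162
k=4  a_k=2  p_k/q_k = 5396/329
k=5  a_k=2  p_k/q_k = 13449/820
(x₁, y₁) = (13449, 820);  13449² − 269·820² = 1 ✓

13449 820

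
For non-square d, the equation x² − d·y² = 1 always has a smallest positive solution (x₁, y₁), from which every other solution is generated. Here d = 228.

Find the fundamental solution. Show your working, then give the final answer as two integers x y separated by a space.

√228 = [15; 10,30, …], period ℓ=2 (even) → k=1
a_0=15:  p_0=15·1+0=15,  q_0=15·0+1=1
a_1=10:  p_1=10·15+1=151,  q_1=10·1+0=10
fundamental: x₁=151, y₁=10  (since 22801 − 228·100 = 1)

151 10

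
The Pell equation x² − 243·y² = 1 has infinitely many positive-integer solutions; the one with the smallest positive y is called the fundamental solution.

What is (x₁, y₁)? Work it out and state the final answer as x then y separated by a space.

√243 → a₀=15, period (1,1,2,3,15,3,2,1,1,30); ℓ=10 even so k=9
step 0: (15, 1)  from 15·(1,0) + (0,1)
…
step 2: (31, 2)  from 1·(16,1) + (15,1)
step 3: (78, 5)  from 2·(31,2) + (16,1)
step 4: (265, 17)  from 3·(78,5) + (31,2)
…
step 7: (28901, 1854)  from 2·(12424,797) + (4053,260)
step 8: (41325, 2651)  from 1·(28901,1854) + (12424,797)
step 9: (70226, 4505)  from 1·(41325,2651) + (28901,1854)
(x₁, y₁) = (70226, 4505);  70226² − 243·4505² = 1 ✓

70226 4505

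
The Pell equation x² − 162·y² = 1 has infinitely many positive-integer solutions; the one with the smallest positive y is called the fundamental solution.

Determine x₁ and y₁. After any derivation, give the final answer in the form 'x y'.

√162 = [12; 1,2,1,2,12,2,1,2,1,24, …], period ℓ=10 (even) → k=9
a_0=12:  p_0=12·1+0=12,  q_0=12·0+1=1
…
a_2=2:  p_2=2·13+12=38,  q_2=2·1+1=3
…
a_5=12:  p_5=12·140+51=1731,  q_5=12·11+4=136
…
a_8=2:  p_8=2·5333+3602=14268,  q_8=2·419+283=1121
a_9=1:  p_9=1·14268+5333=19601,  q_9=1·1121+419=1540
(x₁, y₁) = (19601, 1540);  19601² − 162·1540² = 1 ✓

19601 1540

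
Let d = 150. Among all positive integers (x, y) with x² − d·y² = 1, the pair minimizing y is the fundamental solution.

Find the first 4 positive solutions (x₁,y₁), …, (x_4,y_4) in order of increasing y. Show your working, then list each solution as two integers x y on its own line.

49 4
4801 392
470449 38412
46099201 3763984

[12; 4,24] for √150; ℓ=2 ⇒ convergent index 1
k=0  a_k=12  p_k/q_k = 12/1
k=1  a_k=4  p_k/q_k = 49/4
(x₁, y₁) = (49, 4);  49² − 150·4² = 1 ✓
(x_2, y_2) = (49·49 + 150·4·4, 49·4 + 4·49) = (4801, 392)
(x_3, y_3) = (49·4801 + 150·4·392, 49·392 + 4·4801) = (470449, 38412)
(x_4, y_4) = (49·470449 + 150·4·38412, 49·38412 + 4·470449) = (46099201, 3763984)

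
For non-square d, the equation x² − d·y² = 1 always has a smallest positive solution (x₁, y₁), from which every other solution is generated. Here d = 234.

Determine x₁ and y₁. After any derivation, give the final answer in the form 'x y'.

5201 340

√234 → a₀=15, period (3,2,1,2,1,2,3,30); ℓ=8 even so k=7
k=0  a_k=15  p_k/q_k = 15/1
…
k=5  a_k=1  p_k/q_k = 566/37
k=6  a_k=2  p_k/q_k = 1545/101
k=7  a_k=3  p_k/q_k = 5201/340
(x₁, y₁) = (5201, 340);  5201² − 234·340² = 1 ✓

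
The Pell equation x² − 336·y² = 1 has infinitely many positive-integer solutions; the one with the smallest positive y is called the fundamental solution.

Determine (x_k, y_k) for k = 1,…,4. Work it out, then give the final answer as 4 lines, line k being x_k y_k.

[18; 3,36] for √336; ℓ=2 ⇒ convergent index 1
a_0=18:  p_0=18·1+0=18,  q_0=18·0+1=1
a_1=3:  p_1=3·18+1=55,  q_1=3·1+0=3
→ (55, 3).  Check: 55²=3025, 336·3²=3024, difference 1.
n=2: (55,3)∘(55,3) = (55·55+336·3·3, 55·3+3·55) = (6049,330)
n=3: (6049,330)∘(55,3) = (55·6049+336·3·330, 55·330+3·6049) = (665335,36297)
n=4: (665335,36297)∘(55,3) = (55·665335+336·3·36297, 55·36297+3·665335) = (73180801,3992340)

55 3
6049 330
665335 36297
73180801 3992340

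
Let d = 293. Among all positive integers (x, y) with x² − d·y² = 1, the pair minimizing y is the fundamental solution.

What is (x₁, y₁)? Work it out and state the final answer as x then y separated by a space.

√293 = [17; 8,1,1,8,34, …], period ℓ=5 (odd) → k=9
a_0=17:  p_0=17·1+0=17,  q_0=17·0+1=1
a_1=8:  p_1=8·17+1=137,  q_1=8·1+0=8
…
a_3=1:  p_3=1·154+137=291,  q_3=1·9+8=17
…
a_5=34:  p_5=34·2482+291=84679,  q_5=34·145+17=4947
a_6=8:  p_6=8·84679+2482=679914,  q_6=8·4947+145=39721
a_7=1:  p_7=1·679914+84679=764593,  q_7=1·39721+4947=44668
a_8=1:  p_8=1·764593+679914=1444507,  q_8=1·44668+39721=84389
a_9=8:  p_9=8·1444507+764593=12320649,  q_9=8·84389+44668=719780
(x₁, y₁) = (12320649, 719780);  12320649² − 293·719780² = 1 ✓

12320649 719780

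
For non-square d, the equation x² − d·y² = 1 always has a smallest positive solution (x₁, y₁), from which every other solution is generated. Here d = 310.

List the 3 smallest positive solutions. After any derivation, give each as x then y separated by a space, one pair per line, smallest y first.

848719 48204
1440647881921 81823301352
2445410459391369679 138889981000287972

√310 → a₀=17, period (1,1,1,1,5,…,1,1,34); ℓ=16 even so k=15
step 0: (17, 1)  from 17·(1,0) + (0,1)
step 1: (18, 1)  from 1·(17,1) + (1,0)
…
step 6: (1567, 89)  from 3·(493,28) + (88,5)
step 7: (2060, 117)  from 1·(1567,89) + (493,28)
step 8: (5687, 323)  from 2·(2060,117) + (1567,89)
…
step 10: (28928, 1643)  from 3·(7747,440) + (5687,323)
step 11: (152387, 8655)  from 5·(28928,1643) + (7747,440)
step 12: (181315, 10298)  from 1·(152387,8655) + (28928,1643)
…
step 14: (515017, 29251)  from 1·(333702,18953) + (181315,10298)
step 15: (848719, 48204)  from 1·(515017,29251) + (333702,18953)
fundamental: x₁=848719, y₁=48204  (since 720323940961 − 310·2323625616 = 1)
k=2:  x_2 = 848719·848719+310·48204·48204 = 1440647881921,  y_2 = 848719·48204+48204·848719 = 81823301352
k=3:  x_3 = 848719·1440647881921+310·48204·81823301352 = 2445410459391369679,  y_3 = 848719·81823301352+48204·1440647881921 = 138889981000287972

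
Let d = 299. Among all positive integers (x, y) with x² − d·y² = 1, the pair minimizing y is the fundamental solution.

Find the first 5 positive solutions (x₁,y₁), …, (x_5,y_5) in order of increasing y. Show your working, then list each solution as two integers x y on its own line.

415 24
344449 19920
285892255 16533576
237290227201 13722848160
196950602684575 11389947439224

√299 = [17; 3,2,3,34, …], period ℓ=4 (even) → k=3
a_0=17:  p_0=17·1+0=17,  q_0=17·0+1=1
…
a_2=2:  p_2=2·52+17=121,  q_2=2·3+1=7
a_3=3:  p_3=3·121+52=415,  q_3=3·7+3=24
(x₁, y₁) = (415, 24);  415² − 299·24² = 1 ✓
(415+24√299)^2 = 344449 + 19920√299
(415+24√299)^3 = 285892255 + 16533576√299
(415+24√299)^4 = 237290227201 + 13722848160√299
(415+24√299)^5 = 196950602684575 + 11389947439224√299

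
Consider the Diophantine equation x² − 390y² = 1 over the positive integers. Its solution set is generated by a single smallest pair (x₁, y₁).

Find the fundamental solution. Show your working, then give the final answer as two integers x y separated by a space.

√390 = [19; 1,2,1,38, …], period ℓ=4 (even) → k=3
i=0: a=19 ⇒ p=19, q=1
i=1: a=1 ⇒ p=20, q=1
i=2: a=2 ⇒ p=59, q=3
i=3: a=1 ⇒ p=79, q=4
→ (79, 4).  Check: 79²=6241, 390·4²=6240, difference 1.

79 4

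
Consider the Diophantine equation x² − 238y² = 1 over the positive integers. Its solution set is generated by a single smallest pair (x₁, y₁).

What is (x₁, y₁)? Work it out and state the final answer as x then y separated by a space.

11663 756

d=238: √d = [15; 2,2,1,14,1,2,2,30] (ℓ=8, even), read p_7/q_7
i=0: a=15 ⇒ p=15, q=1
…
i=5: a=1 ⇒ p=1697, q=110
i=6: a=2 ⇒ p=4983, q=323
i=7: a=2 ⇒ p=11663, q=756
fundamental: x₁=11663, y₁=756  (since 136025569 − 238·571536 = 1)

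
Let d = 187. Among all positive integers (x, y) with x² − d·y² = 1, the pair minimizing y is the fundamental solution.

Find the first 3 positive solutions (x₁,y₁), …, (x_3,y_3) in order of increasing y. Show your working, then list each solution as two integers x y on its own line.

√187 → a₀=13, period (1,2,13,2,1,26); ℓ=6 even so k=5
k=0  a_k=13  p_k/q_k = 13/1
…
k=2  a_k=2  p_k/q_k = 41/3
…
k=4  a_k=2  p_k/q_k = 1135/83
k=5  a_k=1  p_k/q_k = 1682/123
fundamental: x₁=1682, y₁=123  (since 2829124 − 187·15129 = 1)
n=2: (1682,123)∘(1682,123) = (1682·1682+187·123·123, 1682·123+123·1682) = (5658247,413772)
n=3: (5658247,413772)∘(1682,123) = (1682·5658247+187·123·413772, 1682·413772+123·5658247) = (19034341226,1391928885)

1682 123
5658247 413772
19034341226 1391928885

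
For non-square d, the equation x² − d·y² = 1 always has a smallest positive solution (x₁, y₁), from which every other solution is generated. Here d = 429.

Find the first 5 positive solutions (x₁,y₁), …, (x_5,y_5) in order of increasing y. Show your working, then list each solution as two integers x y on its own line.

1524095 73584
4645731138049 224298012960
14161071197688057215 683702960124468816
43165635614076113391052801 2084056526021580302230080
131577058822456507006275549422975 6352600262053037158494583086384

√429 → a₀=20, period (1,2,2,9,1,12,1,9,2,2,1,40); ℓ=12 even so k=11
a_0=20:  p_0=20·1+0=20,  q_0=20·0+1=1
…
a_2=2:  p_2=2·21+20=62,  q_2=2·1+1=3
…
a_4=9:  p_4=9·145+62=1367,  q_4=9·7+3=66
a_5=1:  p_5=1·1367+145=1512,  q_5=1·66+7=73
…
a_7=1:  p_7=1·19511+1512=21023,  q_7=1·942+73=1015
a_8=9:  p_8=9·21023+19511=208718,  q_8=9·1015+942=10077
…
a_10=2:  p_10=2·438459+208718=1085636,  q_10=2·21169+10077=52415
a_11=1:  p_11=1·1085636+438459=1524095,  q_11=1·52415+21169=73584
fundamental: x₁=1524095, y₁=73584  (since 2322865569025 − 429·5414605056 = 1)
k=2:  x_2 = 1524095·1524095+429·73584·73584 = 4645731138049,  y_2 = 1524095·73584+73584·1524095 = 224298012960
k=3:  x_3 = 1524095·4645731138049+429·73584·224298012960 = 14161071197688057215,  y_3 = 1524095·224298012960+73584·4645731138049 = 683702960124468816
k=4:  x_4 = 1524095·14161071197688057215+429·73584·683702960124468816 = 43165635614076113391052801,  y_4 = 1524095·683702960124468816+73584·14161071197688057215 = 2084056526021580302230080
k=5:  x_5 = 1524095·43165635614076113391052801+429·73584·2084056526021580302230080 = 131577058822456507006275549422975,  y_5 = 1524095·2084056526021580302230080+73584·43165635614076113391052801 = 6352600262053037158494583086384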